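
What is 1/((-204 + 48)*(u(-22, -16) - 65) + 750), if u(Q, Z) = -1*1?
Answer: 1/11046 ≈ 9.0530e-5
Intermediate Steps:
u(Q, Z) = -1
1/((-204 + 48)*(u(-22, -16) - 65) + 750) = 1/((-204 + 48)*(-1 - 65) + 750) = 1/(-156*(-66) + 750) = 1/(10296 + 750) = 1/11046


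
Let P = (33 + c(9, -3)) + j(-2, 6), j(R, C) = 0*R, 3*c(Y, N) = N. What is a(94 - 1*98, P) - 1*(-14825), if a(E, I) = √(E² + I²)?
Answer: 14825 + 4*√65 ≈ 14857.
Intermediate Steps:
c(Y, N) = N/3
j(R, C) = 0
P = 32 (P = (33 + (⅓)*(-3)) + 0 = (33 - 1) + 0 = 32 + 0 = 32)
a(94 - 1*98, P) - 1*(-14825) = √((94 - 1*98)² + 32²) - 1*(-14825) = √((94 - 98)² + 1024) + 14825 = √((-4)² + 1024) + 14825 = √(16 + 1024) + 14825 = √1040 + 14825 = 4*√65 + 14825 = 14825 + 4*√65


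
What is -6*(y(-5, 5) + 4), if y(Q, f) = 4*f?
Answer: -144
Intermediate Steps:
-6*(y(-5, 5) + 4) = -6*(4*5 + 4) = -6*(20 + 4) = -6*24 = -144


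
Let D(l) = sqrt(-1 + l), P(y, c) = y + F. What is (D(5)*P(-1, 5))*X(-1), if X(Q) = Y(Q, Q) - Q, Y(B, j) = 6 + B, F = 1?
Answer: 0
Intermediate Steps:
P(y, c) = 1 + y (P(y, c) = y + 1 = 1 + y)
X(Q) = 6 (X(Q) = (6 + Q) - Q = 6)
(D(5)*P(-1, 5))*X(-1) = (sqrt(-1 + 5)*(1 - 1))*6 = (sqrt(4)*0)*6 = (2*0)*6 = 0*6 = 0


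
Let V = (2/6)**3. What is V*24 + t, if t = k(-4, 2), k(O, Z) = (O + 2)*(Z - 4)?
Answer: 44/9 ≈ 4.8889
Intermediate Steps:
k(O, Z) = (-4 + Z)*(2 + O) (k(O, Z) = (2 + O)*(-4 + Z) = (-4 + Z)*(2 + O))
t = 4 (t = -8 - 4*(-4) + 2*2 - 4*2 = -8 + 16 + 4 - 8 = 4)
V = 1/27 (V = (2*(1/6))**3 = (1/3)**3 = 1/27 ≈ 0.037037)
V*24 + t = (1/27)*24 + 4 = 8/9 + 4 = 44/9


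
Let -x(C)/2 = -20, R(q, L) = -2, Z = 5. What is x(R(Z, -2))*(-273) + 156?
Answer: -10764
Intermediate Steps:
x(C) = 40 (x(C) = -2*(-20) = 40)
x(R(Z, -2))*(-273) + 156 = 40*(-273) + 156 = -10920 + 156 = -10764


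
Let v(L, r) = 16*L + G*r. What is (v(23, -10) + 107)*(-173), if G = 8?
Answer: -68335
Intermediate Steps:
v(L, r) = 8*r + 16*L (v(L, r) = 16*L + 8*r = 8*r + 16*L)
(v(23, -10) + 107)*(-173) = ((8*(-10) + 16*23) + 107)*(-173) = ((-80 + 368) + 107)*(-173) = (288 + 107)*(-173) = 395*(-173) = -68335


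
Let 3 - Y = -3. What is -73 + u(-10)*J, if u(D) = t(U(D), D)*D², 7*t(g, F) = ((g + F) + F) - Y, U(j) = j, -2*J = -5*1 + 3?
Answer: -4111/7 ≈ -587.29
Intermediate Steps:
Y = 6 (Y = 3 - 1*(-3) = 3 + 3 = 6)
J = 1 (J = -(-5*1 + 3)/2 = -(-5 + 3)/2 = -½*(-2) = 1)
t(g, F) = -6/7 + g/7 + 2*F/7 (t(g, F) = (((g + F) + F) - 1*6)/7 = (((F + g) + F) - 6)/7 = ((g + 2*F) - 6)/7 = (-6 + g + 2*F)/7 = -6/7 + g/7 + 2*F/7)
u(D) = D²*(-6/7 + 3*D/7) (u(D) = (-6/7 + D/7 + 2*D/7)*D² = (-6/7 + 3*D/7)*D² = D²*(-6/7 + 3*D/7))
-73 + u(-10)*J = -73 + ((3/7)*(-10)²*(-2 - 10))*1 = -73 + ((3/7)*100*(-12))*1 = -73 - 3600/7*1 = -73 - 3600/7 = -4111/7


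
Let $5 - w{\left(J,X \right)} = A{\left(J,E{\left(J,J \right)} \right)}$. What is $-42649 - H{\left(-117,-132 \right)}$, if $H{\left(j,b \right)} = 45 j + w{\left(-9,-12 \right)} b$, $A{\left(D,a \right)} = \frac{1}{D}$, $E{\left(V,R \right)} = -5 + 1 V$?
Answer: $- \frac{110128}{3} \approx -36709.0$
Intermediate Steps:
$E{\left(V,R \right)} = -5 + V$
$w{\left(J,X \right)} = 5 - \frac{1}{J}$
$H{\left(j,b \right)} = 45 j + \frac{46 b}{9}$ ($H{\left(j,b \right)} = 45 j + \left(5 - \frac{1}{-9}\right) b = 45 j + \left(5 - - \frac{1}{9}\right) b = 45 j + \left(5 + \frac{1}{9}\right) b = 45 j + \frac{46 b}{9}$)
$-42649 - H{\left(-117,-132 \right)} = -42649 - \left(45 \left(-117\right) + \frac{46}{9} \left(-132\right)\right) = -42649 - \left(-5265 - \frac{2024}{3}\right) = -42649 - - \frac{17819}{3} = -42649 + \frac{17819}{3} = - \frac{110128}{3}$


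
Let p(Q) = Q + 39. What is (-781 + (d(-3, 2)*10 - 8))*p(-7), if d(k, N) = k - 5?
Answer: -27808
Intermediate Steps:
d(k, N) = -5 + k
p(Q) = 39 + Q
(-781 + (d(-3, 2)*10 - 8))*p(-7) = (-781 + ((-5 - 3)*10 - 8))*(39 - 7) = (-781 + (-8*10 - 8))*32 = (-781 + (-80 - 8))*32 = (-781 - 88)*32 = -869*32 = -27808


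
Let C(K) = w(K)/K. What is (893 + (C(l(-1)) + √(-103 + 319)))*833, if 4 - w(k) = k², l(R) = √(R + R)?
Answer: 743869 + 4998*√6 - 2499*I*√2 ≈ 7.5611e+5 - 3534.1*I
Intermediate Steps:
l(R) = √2*√R (l(R) = √(2*R) = √2*√R)
w(k) = 4 - k²
C(K) = (4 - K²)/K
(893 + (C(l(-1)) + √(-103 + 319)))*833 = (893 + ((-√2*√(-1) + 4/((√2*√(-1)))) + √(-103 + 319)))*833 = (893 + ((-√2*I + 4/((√2*I))) + √216))*833 = (893 + ((-I*√2 + 4/((I*√2))) + 6*√6))*833 = (893 + ((-I*√2 + 4*(-I*√2/2)) + 6*√6))*833 = (893 + ((-I*√2 - 2*I*√2) + 6*√6))*833 = (893 + (-3*I*√2 + 6*√6))*833 = (893 + (6*√6 - 3*I*√2))*833 = (893 + 6*√6 - 3*I*√2)*833 = 743869 + 4998*√6 - 2499*I*√2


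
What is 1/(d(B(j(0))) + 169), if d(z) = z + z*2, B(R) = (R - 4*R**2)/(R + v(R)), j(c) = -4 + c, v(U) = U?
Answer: 2/389 ≈ 0.0051414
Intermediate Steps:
B(R) = (R - 4*R**2)/(2*R) (B(R) = (R - 4*R**2)/(R + R) = (R - 4*R**2)/((2*R)) = (R - 4*R**2)*(1/(2*R)) = (R - 4*R**2)/(2*R))
d(z) = 3*z (d(z) = z + 2*z = 3*z)
1/(d(B(j(0))) + 169) = 1/(3*(1/2 - 2*(-4 + 0)) + 169) = 1/(3*(1/2 - 2*(-4)) + 169) = 1/(3*(1/2 + 8) + 169) = 1/(3*(17/2) + 169) = 1/(51/2 + 169) = 1/(389/2) = 2/389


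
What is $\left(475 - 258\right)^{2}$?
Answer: $47089$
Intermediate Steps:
$\left(475 - 258\right)^{2} = 217^{2} = 47089$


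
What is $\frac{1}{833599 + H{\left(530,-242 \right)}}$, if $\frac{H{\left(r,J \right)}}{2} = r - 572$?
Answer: $\frac{1}{833515} \approx 1.1997 \cdot 10^{-6}$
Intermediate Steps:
$H{\left(r,J \right)} = -1144 + 2 r$ ($H{\left(r,J \right)} = 2 \left(r - 572\right) = 2 \left(-572 + r\right) = -1144 + 2 r$)
$\frac{1}{833599 + H{\left(530,-242 \right)}} = \frac{1}{833599 + \left(-1144 + 2 \cdot 530\right)} = \frac{1}{833599 + \left(-1144 + 1060\right)} = \frac{1}{833599 - 84} = \frac{1}{833515}$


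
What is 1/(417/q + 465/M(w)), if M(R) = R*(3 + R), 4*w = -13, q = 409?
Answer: 5317/3048381 ≈ 0.0017442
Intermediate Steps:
w = -13/4 (w = (1/4)*(-13) = -13/4 ≈ -3.2500)
1/(417/q + 465/M(w)) = 1/(417/409 + 465/((-13*(3 - 13/4)/4))) = 1/(417*(1/409) + 465/((-13/4*(-1/4)))) = 1/(417/409 + 465/(13/16)) = 1/(417/409 + 465*(16/13)) = 1/(417/409 + 7440/13) = 1/(3048381/5317) = 5317/3048381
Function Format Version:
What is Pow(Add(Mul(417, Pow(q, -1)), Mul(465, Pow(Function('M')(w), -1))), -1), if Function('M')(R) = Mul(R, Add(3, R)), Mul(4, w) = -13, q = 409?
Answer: Rational(5317, 3048381) ≈ 0.0017442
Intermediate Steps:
w = Rational(-13, 4) (w = Mul(Rational(1, 4), -13) = Rational(-13, 4) ≈ -3.2500)
Pow(Add(Mul(417, Pow(q, -1)), Mul(465, Pow(Function('M')(w), -1))), -1) = Pow(Add(Mul(417, Pow(409, -1)), Mul(465, Pow(Mul(Rational(-13, 4), Add(3, Rational(-13, 4))), -1))), -1) = Pow(Add(Mul(417, Rational(1, 409)), Mul(465, Pow(Mul(Rational(-13, 4), Rational(-1, 4)), -1))), -1) = Pow(Add(Rational(417, 409), Mul(465, Pow(Rational(13, 16), -1))), -1) = Pow(Add(Rational(417, 409), Mul(465, Rational(16, 13))), -1) = Pow(Add(Rational(417, 409), Rational(7440, 13)), -1) = Pow(Rational(3048381, 5317), -1) = Rational(5317, 3048381)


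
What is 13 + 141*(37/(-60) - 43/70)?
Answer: -22479/140 ≈ -160.56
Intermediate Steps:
13 + 141*(37/(-60) - 43/70) = 13 + 141*(37*(-1/60) - 43*1/70) = 13 + 141*(-37/60 - 43/70) = 13 + 141*(-517/420) = 13 - 24299/140 = -22479/140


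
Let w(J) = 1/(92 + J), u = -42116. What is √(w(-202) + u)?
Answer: I*√509603710/110 ≈ 205.22*I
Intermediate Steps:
√(w(-202) + u) = √(1/(92 - 202) - 42116) = √(1/(-110) - 42116) = √(-1/110 - 42116) = √(-4632761/110) = I*√509603710/110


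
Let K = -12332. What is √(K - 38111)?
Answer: I*√50443 ≈ 224.6*I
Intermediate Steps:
√(K - 38111) = √(-12332 - 38111) = √(-50443) = I*√50443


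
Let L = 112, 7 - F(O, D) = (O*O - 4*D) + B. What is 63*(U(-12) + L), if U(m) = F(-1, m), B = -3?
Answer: 4599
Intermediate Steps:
F(O, D) = 10 - O² + 4*D (F(O, D) = 7 - ((O*O - 4*D) - 3) = 7 - ((O² - 4*D) - 3) = 7 - (-3 + O² - 4*D) = 7 + (3 - O² + 4*D) = 10 - O² + 4*D)
U(m) = 9 + 4*m (U(m) = 10 - 1*(-1)² + 4*m = 10 - 1*1 + 4*m = 10 - 1 + 4*m = 9 + 4*m)
63*(U(-12) + L) = 63*((9 + 4*(-12)) + 112) = 63*((9 - 48) + 112) = 63*(-39 + 112) = 63*73 = 4599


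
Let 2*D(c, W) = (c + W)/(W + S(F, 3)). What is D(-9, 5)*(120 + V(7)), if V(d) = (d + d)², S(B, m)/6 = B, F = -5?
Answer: 632/25 ≈ 25.280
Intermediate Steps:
S(B, m) = 6*B
D(c, W) = (W + c)/(2*(-30 + W)) (D(c, W) = ((c + W)/(W + 6*(-5)))/2 = ((W + c)/(W - 30))/2 = ((W + c)/(-30 + W))/2 = (W + c)/(2*(-30 + W)))
V(d) = 4*d² (V(d) = (2*d)² = 4*d²)
D(-9, 5)*(120 + V(7)) = ((5 - 9)/(2*(-30 + 5)))*(120 + 4*7²) = ((½)*(-4)/(-25))*(120 + 4*49) = ((½)*(-1/25)*(-4))*(120 + 196) = (2/25)*316 = 632/25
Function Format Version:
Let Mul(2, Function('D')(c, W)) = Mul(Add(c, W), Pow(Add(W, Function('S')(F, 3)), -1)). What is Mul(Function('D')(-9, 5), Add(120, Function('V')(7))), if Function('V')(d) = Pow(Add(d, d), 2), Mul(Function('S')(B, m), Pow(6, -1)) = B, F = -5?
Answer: Rational(632, 25) ≈ 25.280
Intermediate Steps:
Function('S')(B, m) = Mul(6, B)
Function('D')(c, W) = Mul(Rational(1, 2), Pow(Add(-30, W), -1), Add(W, c)) (Function('D')(c, W) = Mul(Rational(1, 2), Mul(Add(c, W), Pow(Add(W, Mul(6, -5)), -1))) = Mul(Rational(1, 2), Mul(Add(W, c), Pow(Add(W, -30), -1))) = Mul(Rational(1, 2), Mul(Add(W, c), Pow(Add(-30, W), -1))) = Mul(Rational(1, 2), Mul(Pow(Add(-30, W), -1), Add(W, c))) = Mul(Rational(1, 2), Pow(Add(-30, W), -1), Add(W, c)))
Function('V')(d) = Mul(4, Pow(d, 2)) (Function('V')(d) = Pow(Mul(2, d), 2) = Mul(4, Pow(d, 2)))
Mul(Function('D')(-9, 5), Add(120, Function('V')(7))) = Mul(Mul(Rational(1, 2), Pow(Add(-30, 5), -1), Add(5, -9)), Add(120, Mul(4, Pow(7, 2)))) = Mul(Mul(Rational(1, 2), Pow(-25, -1), -4), Add(120, Mul(4, 49))) = Mul(Mul(Rational(1, 2), Rational(-1, 25), -4), Add(120, 196)) = Mul(Rational(2, 25), 316) = Rational(632, 25)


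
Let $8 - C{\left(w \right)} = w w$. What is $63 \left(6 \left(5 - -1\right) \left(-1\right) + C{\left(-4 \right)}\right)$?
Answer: $-2772$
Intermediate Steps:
$C{\left(w \right)} = 8 - w^{2}$ ($C{\left(w \right)} = 8 - w w = 8 - w^{2}$)
$63 \left(6 \left(5 - -1\right) \left(-1\right) + C{\left(-4 \right)}\right) = 63 \left(6 \left(5 - -1\right) \left(-1\right) + \left(8 - \left(-4\right)^{2}\right)\right) = 63 \left(6 \left(5 + 1\right) \left(-1\right) + \left(8 - 16\right)\right) = 63 \left(6 \cdot 6 \left(-1\right) + \left(8 - 16\right)\right) = 63 \left(36 \left(-1\right) - 8\right) = 63 \left(-36 - 8\right) = 63 \left(-44\right) = -2772$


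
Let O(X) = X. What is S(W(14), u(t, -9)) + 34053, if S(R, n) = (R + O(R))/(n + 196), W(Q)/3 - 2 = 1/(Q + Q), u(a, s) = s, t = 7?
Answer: 89150925/2618 ≈ 34053.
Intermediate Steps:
W(Q) = 6 + 3/(2*Q) (W(Q) = 6 + 3/(Q + Q) = 6 + 3/((2*Q)) = 6 + 3*(1/(2*Q)) = 6 + 3/(2*Q))
S(R, n) = 2*R/(196 + n) (S(R, n) = (R + R)/(n + 196) = (2*R)/(196 + n) = 2*R/(196 + n))
S(W(14), u(t, -9)) + 34053 = 2*(6 + (3/2)/14)/(196 - 9) + 34053 = 2*(6 + (3/2)*(1/14))/187 + 34053 = 2*(6 + 3/28)*(1/187) + 34053 = 2*(171/28)*(1/187) + 34053 = 171/2618 + 34053 = 89150925/2618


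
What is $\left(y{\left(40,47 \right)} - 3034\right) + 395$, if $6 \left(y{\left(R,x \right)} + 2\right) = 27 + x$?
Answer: $- \frac{7886}{3} \approx -2628.7$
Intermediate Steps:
$y{\left(R,x \right)} = \frac{5}{2} + \frac{x}{6}$ ($y{\left(R,x \right)} = -2 + \frac{27 + x}{6} = -2 + \left(\frac{9}{2} + \frac{x}{6}\right) = \frac{5}{2} + \frac{x}{6}$)
$\left(y{\left(40,47 \right)} - 3034\right) + 395 = \left(\left(\frac{5}{2} + \frac{1}{6} \cdot 47\right) - 3034\right) + 395 = \left(\left(\frac{5}{2} + \frac{47}{6}\right) - 3034\right) + 395 = \left(\frac{31}{3} - 3034\right) + 395 = - \frac{9071}{3} + 395 = - \frac{7886}{3}$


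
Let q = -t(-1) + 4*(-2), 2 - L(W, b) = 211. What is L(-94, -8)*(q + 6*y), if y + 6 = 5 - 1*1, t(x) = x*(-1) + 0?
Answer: 4389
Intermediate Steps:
L(W, b) = -209 (L(W, b) = 2 - 1*211 = 2 - 211 = -209)
t(x) = -x (t(x) = -x + 0 = -x)
q = -9 (q = -(-1)*(-1) + 4*(-2) = -1*1 - 8 = -1 - 8 = -9)
y = -2 (y = -6 + (5 - 1*1) = -6 + (5 - 1) = -6 + 4 = -2)
L(-94, -8)*(q + 6*y) = -209*(-9 + 6*(-2)) = -209*(-9 - 12) = -209*(-21) = 4389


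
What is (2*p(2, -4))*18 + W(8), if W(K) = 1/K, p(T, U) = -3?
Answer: -863/8 ≈ -107.88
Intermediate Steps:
(2*p(2, -4))*18 + W(8) = (2*(-3))*18 + 1/8 = -6*18 + ⅛ = -108 + ⅛ = -863/8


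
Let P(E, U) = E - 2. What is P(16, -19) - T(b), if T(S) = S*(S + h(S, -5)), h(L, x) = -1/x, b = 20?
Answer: -390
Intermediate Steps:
P(E, U) = -2 + E
T(S) = S*(1/5 + S) (T(S) = S*(S - 1/(-5)) = S*(S - 1*(-1/5)) = S*(S + 1/5) = S*(1/5 + S))
P(16, -19) - T(b) = (-2 + 16) - 20*(1/5 + 20) = 14 - 20*101/5 = 14 - 1*404 = 14 - 404 = -390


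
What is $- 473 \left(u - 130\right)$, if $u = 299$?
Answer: $-79937$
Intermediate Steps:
$- 473 \left(u - 130\right) = - 473 \left(299 - 130\right) = \left(-473\right) 169 = -79937$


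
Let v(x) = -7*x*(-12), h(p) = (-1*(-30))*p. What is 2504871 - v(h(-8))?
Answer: 2525031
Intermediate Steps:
h(p) = 30*p
v(x) = 84*x
2504871 - v(h(-8)) = 2504871 - 84*30*(-8) = 2504871 - 84*(-240) = 2504871 - 1*(-20160) = 2504871 + 20160 = 2525031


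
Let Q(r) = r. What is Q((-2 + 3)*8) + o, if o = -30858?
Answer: -30850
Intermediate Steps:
Q((-2 + 3)*8) + o = (-2 + 3)*8 - 30858 = 1*8 - 30858 = 8 - 30858 = -30850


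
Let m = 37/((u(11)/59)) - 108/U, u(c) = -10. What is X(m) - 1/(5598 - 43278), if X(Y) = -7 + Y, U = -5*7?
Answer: -58611233/263760 ≈ -222.21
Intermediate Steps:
U = -35
m = -3013/14 (m = 37/((-10/59)) - 108/(-35) = 37/((-10*1/59)) - 108*(-1/35) = 37/(-10/59) + 108/35 = 37*(-59/10) + 108/35 = -2183/10 + 108/35 = -3013/14 ≈ -215.21)
X(m) - 1/(5598 - 43278) = (-7 - 3013/14) - 1/(5598 - 43278) = -3111/14 - 1/(-37680) = -3111/14 - 1*(-1/37680) = -3111/14 + 1/37680 = -58611233/263760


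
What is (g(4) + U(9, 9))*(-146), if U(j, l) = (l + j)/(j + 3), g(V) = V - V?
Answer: -219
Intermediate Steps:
g(V) = 0
U(j, l) = (j + l)/(3 + j)
(g(4) + U(9, 9))*(-146) = (0 + (9 + 9)/(3 + 9))*(-146) = (0 + 18/12)*(-146) = (0 + (1/12)*18)*(-146) = (0 + 3/2)*(-146) = (3/2)*(-146) = -219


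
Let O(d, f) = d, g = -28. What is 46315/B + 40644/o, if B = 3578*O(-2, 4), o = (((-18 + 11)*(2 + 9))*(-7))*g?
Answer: -247458611/26999588 ≈ -9.1653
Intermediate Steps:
o = -15092 (o = (((-18 + 11)*(2 + 9))*(-7))*(-28) = (-7*11*(-7))*(-28) = -77*(-7)*(-28) = 539*(-28) = -15092)
B = -7156 (B = 3578*(-2) = -7156)
46315/B + 40644/o = 46315/(-7156) + 40644/(-15092) = 46315*(-1/7156) + 40644*(-1/15092) = -46315/7156 - 10161/3773 = -247458611/26999588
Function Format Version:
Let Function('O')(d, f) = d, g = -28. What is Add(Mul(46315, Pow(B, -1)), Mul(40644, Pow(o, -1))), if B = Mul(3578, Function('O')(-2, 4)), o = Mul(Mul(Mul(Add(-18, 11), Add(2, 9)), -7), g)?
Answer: Rational(-247458611, 26999588) ≈ -9.1653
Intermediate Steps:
o = -15092 (o = Mul(Mul(Mul(Add(-18, 11), Add(2, 9)), -7), -28) = Mul(Mul(Mul(-7, 11), -7), -28) = Mul(Mul(-77, -7), -28) = Mul(539, -28) = -15092)
B = -7156 (B = Mul(3578, -2) = -7156)
Add(Mul(46315, Pow(B, -1)), Mul(40644, Pow(o, -1))) = Add(Mul(46315, Pow(-7156, -1)), Mul(40644, Pow(-15092, -1))) = Add(Mul(46315, Rational(-1, 7156)), Mul(40644, Rational(-1, 15092))) = Add(Rational(-46315, 7156), Rational(-10161, 3773)) = Rational(-247458611, 26999588)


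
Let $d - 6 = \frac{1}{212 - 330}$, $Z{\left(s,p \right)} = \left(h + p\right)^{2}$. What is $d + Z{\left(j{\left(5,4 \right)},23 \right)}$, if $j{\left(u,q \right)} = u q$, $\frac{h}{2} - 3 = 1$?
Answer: $\frac{114105}{118} \approx 966.99$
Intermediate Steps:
$h = 8$ ($h = 6 + 2 \cdot 1 = 6 + 2 = 8$)
$j{\left(u,q \right)} = q u$
$Z{\left(s,p \right)} = \left(8 + p\right)^{2}$
$d = \frac{707}{118}$ ($d = 6 + \frac{1}{212 - 330} = 6 + \frac{1}{-118} = 6 - \frac{1}{118} = \frac{707}{118} \approx 5.9915$)
$d + Z{\left(j{\left(5,4 \right)},23 \right)} = \frac{707}{118} + \left(8 + 23\right)^{2} = \frac{707}{118} + 31^{2} = \frac{707}{118} + 961 = \frac{114105}{118}$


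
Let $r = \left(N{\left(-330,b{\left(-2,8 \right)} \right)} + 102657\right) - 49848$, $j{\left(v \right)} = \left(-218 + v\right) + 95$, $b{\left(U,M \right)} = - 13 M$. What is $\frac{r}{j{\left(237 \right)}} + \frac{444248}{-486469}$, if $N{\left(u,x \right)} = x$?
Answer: $\frac{25588704373}{55457466} \approx 461.41$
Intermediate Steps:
$j{\left(v \right)} = -123 + v$
$r = 52705$ ($r = \left(\left(-13\right) 8 + 102657\right) - 49848 = \left(-104 + 102657\right) - 49848 = 102553 - 49848 = 52705$)
$\frac{r}{j{\left(237 \right)}} + \frac{444248}{-486469} = \frac{52705}{-123 + 237} + \frac{444248}{-486469} = \frac{52705}{114} + 444248 \left(- \frac{1}{486469}\right) = 52705 \cdot \frac{1}{114} - \frac{444248}{486469} = \frac{52705}{114} - \frac{444248}{486469} = \frac{25588704373}{55457466}$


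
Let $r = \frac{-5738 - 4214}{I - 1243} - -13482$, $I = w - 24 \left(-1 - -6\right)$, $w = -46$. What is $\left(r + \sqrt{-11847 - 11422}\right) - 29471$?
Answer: $- \frac{22518549}{1409} + i \sqrt{23269} \approx -15982.0 + 152.54 i$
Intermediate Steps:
$I = -166$ ($I = -46 - 24 \left(-1 - -6\right) = -46 - 24 \left(-1 + 6\right) = -46 - 120 = -166$)
$r = \frac{19006090}{1409}$ ($r = \frac{-5738 - 4214}{-166 - 1243} - -13482 = - \frac{9952}{-1409} + 13482 = \left(-9952\right) \left(- \frac{1}{1409}\right) + 13482 = \frac{9952}{1409} + 13482 = \frac{19006090}{1409} \approx 13489.0$)
$\left(r + \sqrt{-11847 - 11422}\right) - 29471 = \left(\frac{19006090}{1409} + \sqrt{-11847 - 11422}\right) - 29471 = \left(\frac{19006090}{1409} + \sqrt{-23269}\right) - 29471 = \left(\frac{19006090}{1409} + i \sqrt{23269}\right) - 29471 = - \frac{22518549}{1409} + i \sqrt{23269}$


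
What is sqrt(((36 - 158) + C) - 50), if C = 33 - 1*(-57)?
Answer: I*sqrt(82) ≈ 9.0554*I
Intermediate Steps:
C = 90 (C = 33 + 57 = 90)
sqrt(((36 - 158) + C) - 50) = sqrt(((36 - 158) + 90) - 50) = sqrt((-122 + 90) - 50) = sqrt(-32 - 50) = sqrt(-82) = I*sqrt(82)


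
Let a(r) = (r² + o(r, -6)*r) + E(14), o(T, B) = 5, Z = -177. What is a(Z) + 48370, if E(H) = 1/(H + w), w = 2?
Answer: 1261025/16 ≈ 78814.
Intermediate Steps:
E(H) = 1/(2 + H) (E(H) = 1/(H + 2) = 1/(2 + H))
a(r) = 1/16 + r² + 5*r (a(r) = (r² + 5*r) + 1/(2 + 14) = (r² + 5*r) + 1/16 = 1/16 + r² + 5*r)
a(Z) + 48370 = (1/16 + (-177)² + 5*(-177)) + 48370 = (1/16 + 31329 - 885) + 48370 = 487105/16 + 48370 = 1261025/16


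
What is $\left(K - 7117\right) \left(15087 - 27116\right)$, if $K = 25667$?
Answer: $-223137950$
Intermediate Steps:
$\left(K - 7117\right) \left(15087 - 27116\right) = \left(25667 - 7117\right) \left(15087 - 27116\right) = 18550 \left(-12029\right) = -223137950$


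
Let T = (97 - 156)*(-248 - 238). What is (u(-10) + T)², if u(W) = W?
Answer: 821624896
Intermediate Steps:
T = 28674 (T = -59*(-486) = 28674)
(u(-10) + T)² = (-10 + 28674)² = 28664² = 821624896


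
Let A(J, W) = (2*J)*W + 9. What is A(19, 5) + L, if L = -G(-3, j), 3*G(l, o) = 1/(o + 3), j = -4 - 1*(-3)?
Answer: 1193/6 ≈ 198.83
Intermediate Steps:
A(J, W) = 9 + 2*J*W (A(J, W) = 2*J*W + 9 = 9 + 2*J*W)
j = -1 (j = -4 + 3 = -1)
G(l, o) = 1/(3*(3 + o)) (G(l, o) = 1/(3*(o + 3)) = 1/(3*(3 + o)))
L = -⅙ (L = -1/(3*(3 - 1)) = -1/(3*2) = -1*⅙ = -⅙ ≈ -0.16667)
A(19, 5) + L = (9 + 2*19*5) - ⅙ = (9 + 190) - ⅙ = 199 - ⅙ = 1193/6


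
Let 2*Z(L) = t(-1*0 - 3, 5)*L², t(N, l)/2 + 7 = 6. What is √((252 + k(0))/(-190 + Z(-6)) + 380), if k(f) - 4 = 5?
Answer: √19349894/226 ≈ 19.464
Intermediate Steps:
k(f) = 9 (k(f) = 4 + 5 = 9)
t(N, l) = -2 (t(N, l) = -14 + 2*6 = -14 + 12 = -2)
Z(L) = -L² (Z(L) = (-2*L²)/2 = -L²)
√((252 + k(0))/(-190 + Z(-6)) + 380) = √((252 + 9)/(-190 - 1*(-6)²) + 380) = √(261/(-190 - 1*36) + 380) = √(261/(-190 - 36) + 380) = √(261/(-226) + 380) = √(261*(-1/226) + 380) = √(-261/226 + 380) = √(85619/226) = √19349894/226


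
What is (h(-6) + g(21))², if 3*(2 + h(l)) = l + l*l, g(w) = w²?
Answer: 201601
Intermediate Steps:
h(l) = -2 + l/3 + l²/3 (h(l) = -2 + (l + l*l)/3 = -2 + (l + l²)/3 = -2 + (l/3 + l²/3) = -2 + l/3 + l²/3)
(h(-6) + g(21))² = ((-2 + (⅓)*(-6) + (⅓)*(-6)²) + 21²)² = ((-2 - 2 + (⅓)*36) + 441)² = ((-2 - 2 + 12) + 441)² = (8 + 441)² = 449² = 201601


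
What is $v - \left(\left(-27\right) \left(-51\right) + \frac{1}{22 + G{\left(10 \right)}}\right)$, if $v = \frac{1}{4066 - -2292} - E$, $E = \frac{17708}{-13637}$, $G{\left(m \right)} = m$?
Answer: $- \frac{1908505275879}{1387264736} \approx -1375.7$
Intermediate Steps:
$E = - \frac{17708}{13637}$ ($E = 17708 \left(- \frac{1}{13637}\right) = - \frac{17708}{13637} \approx -1.2985$)
$v = \frac{112601101}{86704046}$ ($v = \frac{1}{4066 - -2292} - - \frac{17708}{13637} = \frac{1}{4066 + 2292} + \frac{17708}{13637} = \frac{1}{6358} + \frac{17708}{13637} = \frac{112601101}{86704046} \approx 1.2987$)
$v - \left(\left(-27\right) \left(-51\right) + \frac{1}{22 + G{\left(10 \right)}}\right) = \frac{112601101}{86704046} - \left(\left(-27\right) \left(-51\right) + \frac{1}{22 + 10}\right) = \frac{112601101}{86704046} - \left(1377 + \frac{1}{32}\right) = \frac{112601101}{86704046} - \frac{44065}{32} = - \frac{1908505275879}{1387264736}$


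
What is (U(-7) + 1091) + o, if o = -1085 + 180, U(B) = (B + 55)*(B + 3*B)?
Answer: -1158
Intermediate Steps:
U(B) = 4*B*(55 + B) (U(B) = (55 + B)*(4*B) = 4*B*(55 + B))
o = -905
(U(-7) + 1091) + o = (4*(-7)*(55 - 7) + 1091) - 905 = (4*(-7)*48 + 1091) - 905 = (-1344 + 1091) - 905 = -253 - 905 = -1158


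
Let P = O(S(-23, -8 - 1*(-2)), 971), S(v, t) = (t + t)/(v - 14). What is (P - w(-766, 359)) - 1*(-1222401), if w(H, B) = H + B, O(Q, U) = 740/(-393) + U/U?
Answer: 480563197/393 ≈ 1.2228e+6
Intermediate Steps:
S(v, t) = 2*t/(-14 + v) (S(v, t) = (2*t)/(-14 + v) = 2*t/(-14 + v))
O(Q, U) = -347/393 (O(Q, U) = 740*(-1/393) + 1 = -740/393 + 1 = -347/393)
w(H, B) = B + H
P = -347/393 ≈ -0.88295
(P - w(-766, 359)) - 1*(-1222401) = (-347/393 - (359 - 766)) - 1*(-1222401) = (-347/393 - 1*(-407)) + 1222401 = (-347/393 + 407) + 1222401 = 159604/393 + 1222401 = 480563197/393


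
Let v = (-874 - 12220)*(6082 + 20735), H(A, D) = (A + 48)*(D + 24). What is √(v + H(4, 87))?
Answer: 3*I*√39015114 ≈ 18739.0*I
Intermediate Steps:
H(A, D) = (24 + D)*(48 + A) (H(A, D) = (48 + A)*(24 + D) = (24 + D)*(48 + A))
v = -351141798 (v = -13094*26817 = -351141798)
√(v + H(4, 87)) = √(-351141798 + (1152 + 24*4 + 48*87 + 4*87)) = √(-351141798 + (1152 + 96 + 4176 + 348)) = √(-351141798 + 5772) = √(-351136026) = 3*I*√39015114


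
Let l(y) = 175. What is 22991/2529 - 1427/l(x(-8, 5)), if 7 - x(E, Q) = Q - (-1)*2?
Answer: 414542/442575 ≈ 0.93666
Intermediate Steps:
x(E, Q) = 5 - Q (x(E, Q) = 7 - (Q - (-1)*2) = 7 - (Q - 1*(-2)) = 7 - (Q + 2) = 7 - (2 + Q) = 7 + (-2 - Q) = 5 - Q)
22991/2529 - 1427/l(x(-8, 5)) = 22991/2529 - 1427/175 = 414542/442575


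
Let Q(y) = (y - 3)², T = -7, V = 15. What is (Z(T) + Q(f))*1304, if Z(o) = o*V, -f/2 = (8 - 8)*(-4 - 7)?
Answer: -125184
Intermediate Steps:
f = 0 (f = -2*(8 - 8)*(-4 - 7) = -0*(-11) = -2*0 = 0)
Z(o) = 15*o (Z(o) = o*15 = 15*o)
Q(y) = (-3 + y)²
(Z(T) + Q(f))*1304 = (15*(-7) + (-3 + 0)²)*1304 = (-105 + (-3)²)*1304 = (-105 + 9)*1304 = -96*1304 = -125184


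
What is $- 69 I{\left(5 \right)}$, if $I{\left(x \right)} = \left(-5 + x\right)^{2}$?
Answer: $0$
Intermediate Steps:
$- 69 I{\left(5 \right)} = - 69 \left(-5 + 5\right)^{2} = - 69 \cdot 0^{2} = \left(-69\right) 0 = 0$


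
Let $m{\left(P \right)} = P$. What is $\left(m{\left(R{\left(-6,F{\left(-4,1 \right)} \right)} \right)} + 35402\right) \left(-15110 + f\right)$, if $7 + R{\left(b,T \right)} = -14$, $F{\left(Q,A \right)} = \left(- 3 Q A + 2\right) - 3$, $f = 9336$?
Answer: $-204289894$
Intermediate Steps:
$F{\left(Q,A \right)} = -1 - 3 A Q$ ($F{\left(Q,A \right)} = \left(- 3 A Q + 2\right) - 3 = \left(2 - 3 A Q\right) - 3 = -1 - 3 A Q$)
$R{\left(b,T \right)} = -21$ ($R{\left(b,T \right)} = -7 - 14 = -21$)
$\left(m{\left(R{\left(-6,F{\left(-4,1 \right)} \right)} \right)} + 35402\right) \left(-15110 + f\right) = \left(-21 + 35402\right) \left(-15110 + 9336\right) = 35381 \left(-5774\right) = -204289894$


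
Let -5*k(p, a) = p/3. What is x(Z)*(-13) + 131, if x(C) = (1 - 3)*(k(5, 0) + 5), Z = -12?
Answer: 757/3 ≈ 252.33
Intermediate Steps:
k(p, a) = -p/15 (k(p, a) = -p/(5*3) = -p/15)
x(C) = -28/3 (x(C) = (1 - 3)*(-1/15*5 + 5) = -2*(-⅓ + 5) = -2*14/3 = -28/3)
x(Z)*(-13) + 131 = -28/3*(-13) + 131 = 364/3 + 131 = 757/3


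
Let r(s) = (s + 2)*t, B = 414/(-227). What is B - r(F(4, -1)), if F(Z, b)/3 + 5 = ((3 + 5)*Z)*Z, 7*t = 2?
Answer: -24476/227 ≈ -107.82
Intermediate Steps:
t = 2/7 (t = (⅐)*2 = 2/7 ≈ 0.28571)
F(Z, b) = -15 + 24*Z² (F(Z, b) = -15 + 3*(((3 + 5)*Z)*Z) = -15 + 3*((8*Z)*Z) = -15 + 3*(8*Z²) = -15 + 24*Z²)
B = -414/227 (B = 414*(-1/227) = -414/227 ≈ -1.8238)
r(s) = 4/7 + 2*s/7 (r(s) = (s + 2)*(2/7) = (2 + s)*(2/7) = 4/7 + 2*s/7)
B - r(F(4, -1)) = -414/227 - (4/7 + 2*(-15 + 24*4²)/7) = -414/227 - (4/7 + 2*(-15 + 24*16)/7) = -414/227 - (4/7 + 2*(-15 + 384)/7) = -414/227 - (4/7 + (2/7)*369) = -414/227 - (4/7 + 738/7) = -414/227 - 1*106 = -414/227 - 106 = -24476/227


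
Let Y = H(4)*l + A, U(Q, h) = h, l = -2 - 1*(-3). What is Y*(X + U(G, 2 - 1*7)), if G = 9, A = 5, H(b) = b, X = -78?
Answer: -747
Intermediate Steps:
l = 1 (l = -2 + 3 = 1)
Y = 9 (Y = 4*1 + 5 = 4 + 5 = 9)
Y*(X + U(G, 2 - 1*7)) = 9*(-78 + (2 - 1*7)) = 9*(-78 + (2 - 7)) = 9*(-78 - 5) = 9*(-83) = -747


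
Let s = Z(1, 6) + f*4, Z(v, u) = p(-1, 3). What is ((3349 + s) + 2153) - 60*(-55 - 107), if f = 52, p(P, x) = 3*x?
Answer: 15439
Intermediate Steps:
Z(v, u) = 9 (Z(v, u) = 3*3 = 9)
s = 217 (s = 9 + 52*4 = 9 + 208 = 217)
((3349 + s) + 2153) - 60*(-55 - 107) = ((3349 + 217) + 2153) - 60*(-55 - 107) = (3566 + 2153) - 60*(-162) = 5719 + 9720 = 15439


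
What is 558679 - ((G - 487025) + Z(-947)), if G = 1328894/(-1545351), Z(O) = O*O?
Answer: 230096366039/1545351 ≈ 1.4890e+5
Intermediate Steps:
Z(O) = O**2
G = -1328894/1545351 (G = 1328894*(-1/1545351) = -1328894/1545351 ≈ -0.85993)
558679 - ((G - 487025) + Z(-947)) = 558679 - ((-1328894/1545351 - 487025) + (-947)**2) = 558679 - (-752625899669/1545351 + 896809) = 558679 - 1*633258785290/1545351 = 558679 - 633258785290/1545351 = 230096366039/1545351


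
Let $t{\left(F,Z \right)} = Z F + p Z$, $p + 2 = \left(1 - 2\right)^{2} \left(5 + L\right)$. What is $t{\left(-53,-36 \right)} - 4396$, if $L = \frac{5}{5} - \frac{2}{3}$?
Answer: $-2608$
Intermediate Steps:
$L = \frac{1}{3}$ ($L = 5 \cdot \frac{1}{5} - \frac{2}{3} = 1 - \frac{2}{3} = \frac{1}{3} \approx 0.33333$)
$p = \frac{10}{3}$ ($p = -2 + \left(1 - 2\right)^{2} \left(5 + \frac{1}{3}\right) = -2 + \left(-1\right)^{2} \cdot \frac{16}{3} = -2 + 1 \cdot \frac{16}{3} = -2 + \frac{16}{3} = \frac{10}{3} \approx 3.3333$)
$t{\left(F,Z \right)} = \frac{10 Z}{3} + F Z$ ($t{\left(F,Z \right)} = Z F + \frac{10 Z}{3} = F Z + \frac{10 Z}{3} = \frac{10 Z}{3} + F Z$)
$t{\left(-53,-36 \right)} - 4396 = \frac{1}{3} \left(-36\right) \left(10 + 3 \left(-53\right)\right) - 4396 = \frac{1}{3} \left(-36\right) \left(10 - 159\right) - 4396 = \frac{1}{3} \left(-36\right) \left(-149\right) - 4396 = 1788 - 4396 = -2608$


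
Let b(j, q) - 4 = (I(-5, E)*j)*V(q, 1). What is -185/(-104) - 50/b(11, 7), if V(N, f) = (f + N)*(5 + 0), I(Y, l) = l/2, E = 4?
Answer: 3045/1768 ≈ 1.7223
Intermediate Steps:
I(Y, l) = l/2 (I(Y, l) = l*(1/2) = l/2)
V(N, f) = 5*N + 5*f (V(N, f) = (N + f)*5 = 5*N + 5*f)
b(j, q) = 4 + 2*j*(5 + 5*q) (b(j, q) = 4 + (((1/2)*4)*j)*(5*q + 5*1) = 4 + (2*j)*(5*q + 5) = 4 + (2*j)*(5 + 5*q) = 4 + 2*j*(5 + 5*q))
-185/(-104) - 50/b(11, 7) = -185/(-104) - 50/(4 + 10*11*(1 + 7)) = -185*(-1/104) - 50/(4 + 10*11*8) = 185/104 - 50/(4 + 880) = 185/104 - 50/884 = 185/104 - 50*1/884 = 185/104 - 25/442 = 3045/1768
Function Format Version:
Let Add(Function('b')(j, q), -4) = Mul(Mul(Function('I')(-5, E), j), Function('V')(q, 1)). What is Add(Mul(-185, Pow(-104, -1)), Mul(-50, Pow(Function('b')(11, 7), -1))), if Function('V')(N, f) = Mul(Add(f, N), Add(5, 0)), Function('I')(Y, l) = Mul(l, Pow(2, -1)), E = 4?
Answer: Rational(3045, 1768) ≈ 1.7223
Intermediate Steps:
Function('I')(Y, l) = Mul(Rational(1, 2), l) (Function('I')(Y, l) = Mul(l, Rational(1, 2)) = Mul(Rational(1, 2), l))
Function('V')(N, f) = Add(Mul(5, N), Mul(5, f)) (Function('V')(N, f) = Mul(Add(N, f), 5) = Add(Mul(5, N), Mul(5, f)))
Function('b')(j, q) = Add(4, Mul(2, j, Add(5, Mul(5, q)))) (Function('b')(j, q) = Add(4, Mul(Mul(Mul(Rational(1, 2), 4), j), Add(Mul(5, q), Mul(5, 1)))) = Add(4, Mul(Mul(2, j), Add(Mul(5, q), 5))) = Add(4, Mul(Mul(2, j), Add(5, Mul(5, q)))) = Add(4, Mul(2, j, Add(5, Mul(5, q)))))
Add(Mul(-185, Pow(-104, -1)), Mul(-50, Pow(Function('b')(11, 7), -1))) = Add(Mul(-185, Pow(-104, -1)), Mul(-50, Pow(Add(4, Mul(10, 11, Add(1, 7))), -1))) = Add(Mul(-185, Rational(-1, 104)), Mul(-50, Pow(Add(4, Mul(10, 11, 8)), -1))) = Add(Rational(185, 104), Mul(-50, Pow(Add(4, 880), -1))) = Add(Rational(185, 104), Mul(-50, Pow(884, -1))) = Add(Rational(185, 104), Mul(-50, Rational(1, 884))) = Add(Rational(185, 104), Rational(-25, 442)) = Rational(3045, 1768)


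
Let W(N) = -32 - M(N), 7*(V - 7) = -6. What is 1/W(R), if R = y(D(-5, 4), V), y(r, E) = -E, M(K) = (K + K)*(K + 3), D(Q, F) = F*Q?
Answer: -49/3460 ≈ -0.014162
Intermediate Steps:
V = 43/7 (V = 7 + (1/7)*(-6) = 7 - 6/7 = 43/7 ≈ 6.1429)
M(K) = 2*K*(3 + K) (M(K) = (2*K)*(3 + K) = 2*K*(3 + K))
R = -43/7 (R = -1*43/7 = -43/7 ≈ -6.1429)
W(N) = -32 - 2*N*(3 + N)
1/W(R) = 1/(-32 - 2*(-43/7)*(3 - 43/7)) = 1/(-32 - 2*(-43/7)*(-22/7)) = 1/(-32 - 1892/49) = 1/(-3460/49) = -49/3460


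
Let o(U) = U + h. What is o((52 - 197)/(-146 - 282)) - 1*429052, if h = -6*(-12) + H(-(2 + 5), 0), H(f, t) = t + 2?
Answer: -183602439/428 ≈ -4.2898e+5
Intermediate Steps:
H(f, t) = 2 + t
h = 74 (h = -6*(-12) + (2 + 0) = 72 + 2 = 74)
o(U) = 74 + U (o(U) = U + 74 = 74 + U)
o((52 - 197)/(-146 - 282)) - 1*429052 = (74 + (52 - 197)/(-146 - 282)) - 1*429052 = (74 - 145/(-428)) - 429052 = (74 - 145*(-1/428)) - 429052 = (74 + 145/428) - 429052 = 31817/428 - 429052 = -183602439/428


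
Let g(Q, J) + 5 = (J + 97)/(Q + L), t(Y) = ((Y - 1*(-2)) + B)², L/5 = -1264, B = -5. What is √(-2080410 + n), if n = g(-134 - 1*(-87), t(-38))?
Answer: I*√84337307996461/6367 ≈ 1442.4*I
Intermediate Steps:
L = -6320 (L = 5*(-1264) = -6320)
t(Y) = (-3 + Y)² (t(Y) = ((Y - 1*(-2)) - 5)² = ((Y + 2) - 5)² = ((2 + Y) - 5)² = (-3 + Y)²)
g(Q, J) = -5 + (97 + J)/(-6320 + Q) (g(Q, J) = -5 + (J + 97)/(Q - 6320) = -5 + (97 + J)/(-6320 + Q))
n = -33613/6367 (n = (31697 + (-3 - 38)² - 5*(-134 - 1*(-87)))/(-6320 + (-134 - 1*(-87))) = (31697 + (-41)² - 5*(-134 + 87))/(-6320 + (-134 + 87)) = (31697 + 1681 - 5*(-47))/(-6320 - 47) = (31697 + 1681 + 235)/(-6367) = -1/6367*33613 = -33613/6367 ≈ -5.2793)
√(-2080410 + n) = √(-2080410 - 33613/6367) = √(-13246004083/6367) = I*√84337307996461/6367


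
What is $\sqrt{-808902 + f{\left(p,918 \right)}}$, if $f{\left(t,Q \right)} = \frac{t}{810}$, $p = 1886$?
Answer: $\frac{i \sqrt{1638021835}}{45} \approx 899.39 i$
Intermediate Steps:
$f{\left(t,Q \right)} = \frac{t}{810}$ ($f{\left(t,Q \right)} = t \frac{1}{810} = \frac{t}{810}$)
$\sqrt{-808902 + f{\left(p,918 \right)}} = \sqrt{-808902 + \frac{1}{810} \cdot 1886} = \sqrt{-808902 + \frac{943}{405}} = \sqrt{- \frac{327604367}{405}} = \frac{i \sqrt{1638021835}}{45}$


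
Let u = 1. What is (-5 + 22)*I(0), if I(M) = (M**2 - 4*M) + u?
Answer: 17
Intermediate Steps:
I(M) = 1 + M**2 - 4*M (I(M) = (M**2 - 4*M) + 1 = 1 + M**2 - 4*M)
(-5 + 22)*I(0) = (-5 + 22)*(1 + 0**2 - 4*0) = 17*(1 + 0 + 0) = 17*1 = 17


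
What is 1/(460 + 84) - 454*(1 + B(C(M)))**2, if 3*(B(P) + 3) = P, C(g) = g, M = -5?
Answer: -29884087/4896 ≈ -6103.8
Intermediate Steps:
B(P) = -3 + P/3
1/(460 + 84) - 454*(1 + B(C(M)))**2 = 1/(460 + 84) - 454*(1 + (-3 + (1/3)*(-5)))**2 = 1/544 - 454*(1 + (-3 - 5/3))**2 = 1/544 - 454*(1 - 14/3)**2 = 1/544 - 454*(-11/3)**2 = 1/544 - 454*121/9 = 1/544 - 54934/9 = -29884087/4896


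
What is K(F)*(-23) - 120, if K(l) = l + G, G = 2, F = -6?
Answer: -28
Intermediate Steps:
K(l) = 2 + l (K(l) = l + 2 = 2 + l)
K(F)*(-23) - 120 = (2 - 6)*(-23) - 120 = -4*(-23) - 120 = 92 - 120 = -28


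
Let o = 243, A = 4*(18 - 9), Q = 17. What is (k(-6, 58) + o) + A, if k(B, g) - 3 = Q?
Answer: 299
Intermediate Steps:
k(B, g) = 20 (k(B, g) = 3 + 17 = 20)
A = 36 (A = 4*9 = 36)
(k(-6, 58) + o) + A = (20 + 243) + 36 = 263 + 36 = 299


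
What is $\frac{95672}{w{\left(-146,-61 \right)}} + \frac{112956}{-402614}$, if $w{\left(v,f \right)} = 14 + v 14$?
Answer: $- \frac{9687046822}{204326605} \approx -47.41$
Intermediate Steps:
$w{\left(v,f \right)} = 14 + 14 v$
$\frac{95672}{w{\left(-146,-61 \right)}} + \frac{112956}{-402614} = \frac{95672}{14 + 14 \left(-146\right)} + \frac{112956}{-402614} = \frac{95672}{14 - 2044} + 112956 \left(- \frac{1}{402614}\right) = \frac{95672}{-2030} - \frac{56478}{201307} = 95672 \left(- \frac{1}{2030}\right) - \frac{56478}{201307} = - \frac{47836}{1015} - \frac{56478}{201307} = - \frac{9687046822}{204326605}$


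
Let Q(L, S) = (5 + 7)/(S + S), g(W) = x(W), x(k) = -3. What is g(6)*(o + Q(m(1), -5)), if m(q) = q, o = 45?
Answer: -657/5 ≈ -131.40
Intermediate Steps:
g(W) = -3
Q(L, S) = 6/S (Q(L, S) = 12/((2*S)) = 12*(1/(2*S)) = 6/S)
g(6)*(o + Q(m(1), -5)) = -3*(45 + 6/(-5)) = -3*(45 + 6*(-1/5)) = -3*(45 - 6/5) = -3*219/5 = -657/5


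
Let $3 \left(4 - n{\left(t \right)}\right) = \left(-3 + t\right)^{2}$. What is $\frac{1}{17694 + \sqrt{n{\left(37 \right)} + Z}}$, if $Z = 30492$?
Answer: $\frac{26541}{469571288} - \frac{\sqrt{67749}}{469571288} \approx 5.5967 \cdot 10^{-5}$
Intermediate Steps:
$n{\left(t \right)} = 4 - \frac{\left(-3 + t\right)^{2}}{3}$
$\frac{1}{17694 + \sqrt{n{\left(37 \right)} + Z}} = \frac{1}{17694 + \sqrt{\left(4 - \frac{\left(-3 + 37\right)^{2}}{3}\right) + 30492}} = \frac{1}{17694 + \sqrt{\left(4 - \frac{34^{2}}{3}\right) + 30492}} = \frac{1}{17694 + \sqrt{\left(4 - \frac{1156}{3}\right) + 30492}} = \frac{1}{17694 + \sqrt{- \frac{1144}{3} + 30492}} = \frac{1}{17694 + \sqrt{\frac{90332}{3}}} = \frac{1}{17694 + \frac{2 \sqrt{67749}}{3}}$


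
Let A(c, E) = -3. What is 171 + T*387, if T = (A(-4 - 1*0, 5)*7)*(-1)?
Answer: 8298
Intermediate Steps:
T = 21 (T = -3*7*(-1) = -21*(-1) = 21)
171 + T*387 = 171 + 21*387 = 171 + 8127 = 8298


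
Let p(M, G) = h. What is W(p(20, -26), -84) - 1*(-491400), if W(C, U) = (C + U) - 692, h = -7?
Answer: 490617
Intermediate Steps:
p(M, G) = -7
W(C, U) = -692 + C + U
W(p(20, -26), -84) - 1*(-491400) = (-692 - 7 - 84) - 1*(-491400) = -783 + 491400 = 490617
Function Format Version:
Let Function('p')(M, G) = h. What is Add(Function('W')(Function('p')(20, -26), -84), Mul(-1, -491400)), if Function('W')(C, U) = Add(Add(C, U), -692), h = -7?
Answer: 490617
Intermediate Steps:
Function('p')(M, G) = -7
Function('W')(C, U) = Add(-692, C, U)
Add(Function('W')(Function('p')(20, -26), -84), Mul(-1, -491400)) = Add(Add(-692, -7, -84), Mul(-1, -491400)) = Add(-783, 491400) = 490617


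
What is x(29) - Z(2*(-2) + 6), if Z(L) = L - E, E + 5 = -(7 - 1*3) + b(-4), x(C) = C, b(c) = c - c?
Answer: 18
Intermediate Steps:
b(c) = 0
E = -9 (E = -5 + (-(7 - 1*3) + 0) = -5 + (-(7 - 3) + 0) = -5 + (-1*4 + 0) = -5 + (-4 + 0) = -5 - 4 = -9)
Z(L) = 9 + L (Z(L) = L - 1*(-9) = L + 9 = 9 + L)
x(29) - Z(2*(-2) + 6) = 29 - (9 + (2*(-2) + 6)) = 29 - (9 + (-4 + 6)) = 29 - (9 + 2) = 29 - 1*11 = 29 - 11 = 18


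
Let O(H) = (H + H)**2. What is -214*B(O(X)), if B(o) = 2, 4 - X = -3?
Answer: -428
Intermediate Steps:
X = 7 (X = 4 - 1*(-3) = 4 + 3 = 7)
O(H) = 4*H**2 (O(H) = (2*H)**2 = 4*H**2)
-214*B(O(X)) = -214*2 = -428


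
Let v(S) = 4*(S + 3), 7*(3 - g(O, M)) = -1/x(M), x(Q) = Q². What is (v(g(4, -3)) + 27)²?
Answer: 10349089/3969 ≈ 2607.5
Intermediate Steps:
g(O, M) = 3 + 1/(7*M²) (g(O, M) = 3 - (-1)/(7*(M²)) = 3 - (-1)/(7*M²) = 3 + 1/(7*M²))
v(S) = 12 + 4*S (v(S) = 4*(3 + S) = 12 + 4*S)
(v(g(4, -3)) + 27)² = ((12 + 4*(3 + (⅐)/(-3)²)) + 27)² = ((12 + 4*(3 + (⅐)*(⅑))) + 27)² = ((12 + 4*(3 + 1/63)) + 27)² = ((12 + 4*(190/63)) + 27)² = ((12 + 760/63) + 27)² = (1516/63 + 27)² = (3217/63)² = 10349089/3969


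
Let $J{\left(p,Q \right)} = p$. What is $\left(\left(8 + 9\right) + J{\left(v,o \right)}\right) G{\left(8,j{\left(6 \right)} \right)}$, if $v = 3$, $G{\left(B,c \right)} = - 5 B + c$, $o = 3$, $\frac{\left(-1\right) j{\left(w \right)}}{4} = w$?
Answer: $-1280$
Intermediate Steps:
$j{\left(w \right)} = - 4 w$
$G{\left(B,c \right)} = c - 5 B$
$\left(\left(8 + 9\right) + J{\left(v,o \right)}\right) G{\left(8,j{\left(6 \right)} \right)} = \left(\left(8 + 9\right) + 3\right) \left(\left(-4\right) 6 - 40\right) = \left(17 + 3\right) \left(-24 - 40\right) = 20 \left(-64\right) = -1280$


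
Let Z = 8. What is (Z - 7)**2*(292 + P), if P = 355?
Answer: 647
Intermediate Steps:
(Z - 7)**2*(292 + P) = (8 - 7)**2*(292 + 355) = 1**2*647 = 1*647 = 647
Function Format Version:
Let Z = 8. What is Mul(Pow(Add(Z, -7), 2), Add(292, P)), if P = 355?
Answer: 647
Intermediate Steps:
Mul(Pow(Add(Z, -7), 2), Add(292, P)) = Mul(Pow(Add(8, -7), 2), Add(292, 355)) = Mul(Pow(1, 2), 647) = Mul(1, 647) = 647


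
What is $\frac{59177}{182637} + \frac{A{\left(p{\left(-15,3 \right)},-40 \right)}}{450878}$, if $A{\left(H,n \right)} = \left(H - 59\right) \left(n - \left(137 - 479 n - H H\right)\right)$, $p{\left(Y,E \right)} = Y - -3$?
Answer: $\frac{275561595217}{82347005286} \approx 3.3463$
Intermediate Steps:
$p{\left(Y,E \right)} = 3 + Y$ ($p{\left(Y,E \right)} = Y + 3 = 3 + Y$)
$A{\left(H,n \right)} = \left(-59 + H\right) \left(-137 + H^{2} + 480 n\right)$ ($A{\left(H,n \right)} = \left(-59 + H\right) \left(n - \left(137 - H^{2} - 479 n\right)\right) = \left(-59 + H\right) \left(n + \left(-137 + H^{2} + 479 n\right)\right) = \left(-59 + H\right) \left(-137 + H^{2} + 480 n\right)$)
$\frac{59177}{182637} + \frac{A{\left(p{\left(-15,3 \right)},-40 \right)}}{450878} = \frac{59177}{182637} + \frac{8083 + \left(3 - 15\right)^{3} - -1132800 - 137 \left(3 - 15\right) - 59 \left(3 - 15\right)^{2} + 480 \left(3 - 15\right) \left(-40\right)}{450878} = 59177 \cdot \frac{1}{182637} + \left(8083 + \left(-12\right)^{3} + 1132800 - -1644 - 59 \left(-12\right)^{2} + 480 \left(-12\right) \left(-40\right)\right) \frac{1}{450878} = \frac{59177}{182637} + \left(8083 - 1728 + 1132800 + 1644 - 8496 + 230400\right) \frac{1}{450878} = \frac{59177}{182637} + 1362703 \cdot \frac{1}{450878} = \frac{59177}{182637} + \frac{1362703}{450878} = \frac{275561595217}{82347005286}$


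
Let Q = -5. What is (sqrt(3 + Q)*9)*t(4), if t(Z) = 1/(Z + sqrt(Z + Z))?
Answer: -9*I/2 + 9*I*sqrt(2)/2 ≈ 1.864*I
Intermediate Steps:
t(Z) = 1/(Z + sqrt(2)*sqrt(Z)) (t(Z) = 1/(Z + sqrt(2*Z)) = 1/(Z + sqrt(2)*sqrt(Z)))
(sqrt(3 + Q)*9)*t(4) = (sqrt(3 - 5)*9)/(4 + sqrt(2)*sqrt(4)) = (sqrt(-2)*9)/(4 + sqrt(2)*2) = ((I*sqrt(2))*9)/(4 + 2*sqrt(2)) = (9*I*sqrt(2))/(4 + 2*sqrt(2)) = 9*I*sqrt(2)/(4 + 2*sqrt(2))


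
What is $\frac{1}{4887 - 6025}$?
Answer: $- \frac{1}{1138} \approx -0.00087873$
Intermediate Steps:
$\frac{1}{4887 - 6025} = \frac{1}{-1138} = - \frac{1}{1138}$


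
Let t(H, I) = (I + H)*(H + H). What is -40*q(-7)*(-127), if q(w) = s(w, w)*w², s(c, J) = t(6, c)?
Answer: -2987040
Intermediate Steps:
t(H, I) = 2*H*(H + I) (t(H, I) = (H + I)*(2*H) = 2*H*(H + I))
s(c, J) = 72 + 12*c (s(c, J) = 2*6*(6 + c) = 72 + 12*c)
q(w) = w²*(72 + 12*w) (q(w) = (72 + 12*w)*w² = w²*(72 + 12*w))
-40*q(-7)*(-127) = -480*(-7)²*(6 - 7)*(-127) = -480*49*(-1)*(-127) = -40*(-588)*(-127) = 23520*(-127) = -2987040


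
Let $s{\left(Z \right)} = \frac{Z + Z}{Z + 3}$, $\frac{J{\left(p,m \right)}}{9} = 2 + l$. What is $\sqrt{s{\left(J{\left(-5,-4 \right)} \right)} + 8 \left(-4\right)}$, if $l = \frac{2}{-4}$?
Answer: $\frac{i \sqrt{3674}}{11} \approx 5.5103 i$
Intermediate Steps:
$l = - \frac{1}{2}$ ($l = 2 \left(- \frac{1}{4}\right) = - \frac{1}{2} \approx -0.5$)
$J{\left(p,m \right)} = \frac{27}{2}$ ($J{\left(p,m \right)} = 9 \left(2 - \frac{1}{2}\right) = 9 \cdot \frac{3}{2} = \frac{27}{2}$)
$s{\left(Z \right)} = \frac{2 Z}{3 + Z}$
$\sqrt{s{\left(J{\left(-5,-4 \right)} \right)} + 8 \left(-4\right)} = \sqrt{2 \cdot \frac{27}{2} \frac{1}{3 + \frac{27}{2}} + 8 \left(-4\right)} = \sqrt{2 \cdot \frac{27}{2} \frac{1}{\frac{33}{2}} - 32} = \sqrt{2 \cdot \frac{27}{2} \cdot \frac{2}{33} - 32} = \sqrt{\frac{18}{11} - 32} = \sqrt{- \frac{334}{11}} = \frac{i \sqrt{3674}}{11}$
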